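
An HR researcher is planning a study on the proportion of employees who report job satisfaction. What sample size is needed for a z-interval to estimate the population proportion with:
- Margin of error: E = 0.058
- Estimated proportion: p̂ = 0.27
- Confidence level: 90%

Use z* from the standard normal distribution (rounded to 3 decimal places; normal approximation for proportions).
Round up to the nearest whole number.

Using z* for proportion z-interval (normal approximation).

For 90% confidence, z* = 1.645 (from standard normal table)

Sample size formula for proportion z-interval: n = z*²p̂(1-p̂)/E²

n = 1.645² × 0.27 × 0.73 / 0.058²
  = 2.706025 × 0.1971 / 0.003364
  = 158.5486

Round up to the nearest whole number: n = 159

159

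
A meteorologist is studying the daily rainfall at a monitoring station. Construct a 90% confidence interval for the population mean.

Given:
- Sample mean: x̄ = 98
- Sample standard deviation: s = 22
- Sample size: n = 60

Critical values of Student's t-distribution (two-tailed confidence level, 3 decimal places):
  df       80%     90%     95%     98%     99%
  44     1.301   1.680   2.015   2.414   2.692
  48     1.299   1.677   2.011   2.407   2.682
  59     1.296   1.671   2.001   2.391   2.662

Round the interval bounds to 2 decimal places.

The population standard deviation σ is unknown (only the sample standard deviation s is given), so use a t-interval with df = n - 1 = 60 - 1 = 59.

For 90% confidence with df = 59, t* = 1.671 (from t-table)

Standard error: SE = s/√n = 22/√60 = 2.840188

Margin of error: E = t* × SE = 1.671 × 2.840188 = 4.7460

T-interval: x̄ ± E = 98 ± 4.7460 = (93.2540, 102.7460)

Rounded to 2 decimal places:

(93.25, 102.75)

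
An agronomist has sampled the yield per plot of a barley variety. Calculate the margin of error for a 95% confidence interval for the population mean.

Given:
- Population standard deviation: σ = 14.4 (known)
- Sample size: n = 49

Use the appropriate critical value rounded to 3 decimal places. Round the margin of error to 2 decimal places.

The population standard deviation σ is known, so use the z-interval margin of error formula.

For 95% confidence, z* = 1.96 (from standard normal table)

Margin of error formula for z-interval: E = z* × σ/√n

E = 1.96 × 14.4/√49
  = 1.96 × 2.057143
  = 4.0320

Rounded to 2 decimal places:

4.03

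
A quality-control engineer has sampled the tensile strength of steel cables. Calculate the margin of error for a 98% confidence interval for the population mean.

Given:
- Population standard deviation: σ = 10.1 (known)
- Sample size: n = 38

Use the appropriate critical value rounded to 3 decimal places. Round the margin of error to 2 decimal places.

The population standard deviation σ is known, so use the z-interval margin of error formula.

For 98% confidence, z* = 2.326 (from standard normal table)

Margin of error formula for z-interval: E = z* × σ/√n

E = 2.326 × 10.1/√38
  = 2.326 × 1.638436
  = 3.8110

Rounded to 2 decimal places:

3.81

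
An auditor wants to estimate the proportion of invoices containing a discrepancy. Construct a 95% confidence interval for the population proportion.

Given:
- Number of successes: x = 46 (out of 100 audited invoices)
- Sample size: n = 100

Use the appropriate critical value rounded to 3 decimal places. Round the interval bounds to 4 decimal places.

Sample proportion: p̂ = 46/100 = 0.460000

Check conditions for normal approximation:
  np̂ = 46 ≥ 10 ✓
  n(1-p̂) = 54 ≥ 10 ✓

The sample is large enough, so use a z-interval (normal approximation) for the proportion.

For 95% confidence, z* = 1.96 (from standard normal table)

Standard error: SE = √(p̂(1-p̂)/n) = √(0.460000×0.540000/100) = 0.04983974

Margin of error: E = z* × SE = 1.96 × 0.04983974 = 0.097686

Z-interval: p̂ ± E = 0.460000 ± 0.097686 = (0.362314, 0.557686)

Rounded to 4 decimal places:

(0.3623, 0.5577)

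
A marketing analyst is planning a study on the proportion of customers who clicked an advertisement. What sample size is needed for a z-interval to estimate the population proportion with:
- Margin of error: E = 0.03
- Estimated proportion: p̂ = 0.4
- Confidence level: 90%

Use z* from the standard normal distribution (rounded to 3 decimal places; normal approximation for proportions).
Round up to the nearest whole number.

Using z* for proportion z-interval (normal approximation).

For 90% confidence, z* = 1.645 (from standard normal table)

Sample size formula for proportion z-interval: n = z*²p̂(1-p̂)/E²

n = 1.645² × 0.4 × 0.6 / 0.03²
  = 2.706025 × 0.24 / 0.0009
  = 721.6067

Round up to the nearest whole number: n = 722

722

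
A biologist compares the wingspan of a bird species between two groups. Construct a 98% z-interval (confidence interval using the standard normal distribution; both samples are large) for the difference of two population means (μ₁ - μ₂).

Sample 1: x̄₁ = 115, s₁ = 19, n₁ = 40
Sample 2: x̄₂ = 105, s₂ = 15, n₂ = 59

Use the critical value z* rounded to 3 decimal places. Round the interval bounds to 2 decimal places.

Both samples are large (n₁ = 40 ≥ 30, n₂ = 59 ≥ 30), so a z-interval for the difference of means applies.

Point estimate: x̄₁ - x̄₂ = 115 - 105 = 10

Standard error: SE = √(s₁²/n₁ + s₂²/n₂)
= √(19²/40 + 15²/59)
= √(9.025000 + 3.813559)
= 3.583094

For 98% confidence, z* = 2.326 (from standard normal table)
Margin of error: E = z* × SE = 2.326 × 3.583094 = 8.3343

Z-interval: (x̄₁ - x̄₂) ± E = 10 ± 8.3343 = (1.6657, 18.3343)

Rounded to 2 decimal places:

(1.67, 18.33)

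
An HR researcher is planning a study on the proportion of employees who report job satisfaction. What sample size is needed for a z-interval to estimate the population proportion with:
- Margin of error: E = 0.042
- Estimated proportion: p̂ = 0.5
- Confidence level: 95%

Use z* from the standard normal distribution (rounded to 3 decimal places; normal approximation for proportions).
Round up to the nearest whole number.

Using z* for proportion z-interval (normal approximation).

For 95% confidence, z* = 1.96 (from standard normal table)

Sample size formula for proportion z-interval: n = z*²p̂(1-p̂)/E²

n = 1.96² × 0.5 × 0.5 / 0.042²
  = 3.8416 × 0.25 / 0.001764
  = 544.4444

Round up to the nearest whole number: n = 545

545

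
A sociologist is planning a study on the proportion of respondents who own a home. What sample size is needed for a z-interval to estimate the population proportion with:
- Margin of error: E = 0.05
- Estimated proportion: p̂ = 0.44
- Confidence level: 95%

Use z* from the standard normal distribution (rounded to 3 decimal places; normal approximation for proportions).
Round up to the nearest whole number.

Using z* for proportion z-interval (normal approximation).

For 95% confidence, z* = 1.96 (from standard normal table)

Sample size formula for proportion z-interval: n = z*²p̂(1-p̂)/E²

n = 1.96² × 0.44 × 0.56 / 0.05²
  = 3.8416 × 0.2464 / 0.0025
  = 378.6281

Round up to the nearest whole number: n = 379

379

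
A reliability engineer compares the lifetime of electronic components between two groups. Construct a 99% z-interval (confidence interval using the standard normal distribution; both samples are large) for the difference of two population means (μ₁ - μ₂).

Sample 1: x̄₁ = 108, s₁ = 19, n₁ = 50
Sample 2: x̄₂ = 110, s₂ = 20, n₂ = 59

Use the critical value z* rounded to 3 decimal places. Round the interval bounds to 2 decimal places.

Both samples are large (n₁ = 50 ≥ 30, n₂ = 59 ≥ 30), so a z-interval for the difference of means applies.

Point estimate: x̄₁ - x̄₂ = 108 - 110 = -2

Standard error: SE = √(s₁²/n₁ + s₂²/n₂)
= √(19²/50 + 20²/59)
= √(7.220000 + 6.779661)
= 3.741612

For 99% confidence, z* = 2.576 (from standard normal table)
Margin of error: E = z* × SE = 2.576 × 3.741612 = 9.6384

Z-interval: (x̄₁ - x̄₂) ± E = -2 ± 9.6384 = (-11.6384, 7.6384)

Rounded to 2 decimal places:

(-11.64, 7.64)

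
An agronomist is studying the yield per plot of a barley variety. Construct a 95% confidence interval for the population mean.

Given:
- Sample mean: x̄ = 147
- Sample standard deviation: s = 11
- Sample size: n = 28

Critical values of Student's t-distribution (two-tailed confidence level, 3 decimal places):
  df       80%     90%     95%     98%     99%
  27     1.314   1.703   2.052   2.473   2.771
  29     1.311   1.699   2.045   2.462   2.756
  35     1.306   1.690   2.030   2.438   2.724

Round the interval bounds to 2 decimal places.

The population standard deviation σ is unknown (only the sample standard deviation s is given), so use a t-interval with df = n - 1 = 28 - 1 = 27.

For 95% confidence with df = 27, t* = 2.052 (from t-table)

Standard error: SE = s/√n = 11/√28 = 2.078805

Margin of error: E = t* × SE = 2.052 × 2.078805 = 4.2657

T-interval: x̄ ± E = 147 ± 4.2657 = (142.7343, 151.2657)

Rounded to 2 decimal places:

(142.73, 151.27)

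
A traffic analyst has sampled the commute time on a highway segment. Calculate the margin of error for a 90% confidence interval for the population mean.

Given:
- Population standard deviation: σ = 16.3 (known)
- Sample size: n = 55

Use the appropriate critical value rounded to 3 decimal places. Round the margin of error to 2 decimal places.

The population standard deviation σ is known, so use the z-interval margin of error formula.

For 90% confidence, z* = 1.645 (from standard normal table)

Margin of error formula for z-interval: E = z* × σ/√n

E = 1.645 × 16.3/√55
  = 1.645 × 2.197892
  = 3.6155

Rounded to 2 decimal places:

3.62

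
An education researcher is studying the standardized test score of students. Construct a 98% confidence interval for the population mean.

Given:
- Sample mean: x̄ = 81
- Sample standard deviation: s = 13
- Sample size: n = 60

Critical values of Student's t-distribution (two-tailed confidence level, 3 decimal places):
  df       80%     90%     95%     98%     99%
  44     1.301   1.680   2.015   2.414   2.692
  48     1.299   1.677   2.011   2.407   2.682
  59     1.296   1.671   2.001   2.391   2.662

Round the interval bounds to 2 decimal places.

The population standard deviation σ is unknown (only the sample standard deviation s is given), so use a t-interval with df = n - 1 = 60 - 1 = 59.

For 98% confidence with df = 59, t* = 2.391 (from t-table)

Standard error: SE = s/√n = 13/√60 = 1.678293

Margin of error: E = t* × SE = 2.391 × 1.678293 = 4.0128

T-interval: x̄ ± E = 81 ± 4.0128 = (76.9872, 85.0128)

Rounded to 2 decimal places:

(76.99, 85.01)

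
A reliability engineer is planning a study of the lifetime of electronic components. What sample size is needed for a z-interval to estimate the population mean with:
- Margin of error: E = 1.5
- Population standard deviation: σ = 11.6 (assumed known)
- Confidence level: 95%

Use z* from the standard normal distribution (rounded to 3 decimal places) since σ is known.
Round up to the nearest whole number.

Using z* since population σ is known (z-interval formula).

For 95% confidence, z* = 1.96 (from standard normal table)

Sample size formula for z-interval: n = (z*σ/E)²

n = (1.96 × 11.6 / 1.5)²
  = (15.157333)²
  = 229.7448

Round up to the nearest whole number: n = 230

230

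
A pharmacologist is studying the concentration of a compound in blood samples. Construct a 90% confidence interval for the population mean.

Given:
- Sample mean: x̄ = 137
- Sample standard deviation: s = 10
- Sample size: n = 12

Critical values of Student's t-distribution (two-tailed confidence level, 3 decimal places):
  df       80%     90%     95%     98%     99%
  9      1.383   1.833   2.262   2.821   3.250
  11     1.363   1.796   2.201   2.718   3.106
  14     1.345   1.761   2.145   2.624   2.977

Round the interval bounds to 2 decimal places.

The population standard deviation σ is unknown (only the sample standard deviation s is given), so use a t-interval with df = n - 1 = 12 - 1 = 11.

For 90% confidence with df = 11, t* = 1.796 (from t-table)

Standard error: SE = s/√n = 10/√12 = 2.886751

Margin of error: E = t* × SE = 1.796 × 2.886751 = 5.1846

T-interval: x̄ ± E = 137 ± 5.1846 = (131.8154, 142.1846)

Rounded to 2 decimal places:

(131.82, 142.18)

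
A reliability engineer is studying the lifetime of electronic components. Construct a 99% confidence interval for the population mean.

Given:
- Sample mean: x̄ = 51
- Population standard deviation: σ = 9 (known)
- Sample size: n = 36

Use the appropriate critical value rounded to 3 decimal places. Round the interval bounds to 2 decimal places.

The population standard deviation σ is known, so use a z-interval (standard normal critical value).

For 99% confidence, z* = 2.576 (from standard normal table)

Standard error: SE = σ/√n = 9/√36 = 1.500000

Margin of error: E = z* × SE = 2.576 × 1.500000 = 3.8640

Z-interval: x̄ ± E = 51 ± 3.8640 = (47.1360, 54.8640)

Rounded to 2 decimal places:

(47.14, 54.86)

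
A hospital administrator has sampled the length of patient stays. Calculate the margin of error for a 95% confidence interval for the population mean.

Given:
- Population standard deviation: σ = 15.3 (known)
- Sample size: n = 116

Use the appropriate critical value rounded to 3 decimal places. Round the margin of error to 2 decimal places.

The population standard deviation σ is known, so use the z-interval margin of error formula.

For 95% confidence, z* = 1.96 (from standard normal table)

Margin of error formula for z-interval: E = z* × σ/√n

E = 1.96 × 15.3/√116
  = 1.96 × 1.420569
  = 2.7843

Rounded to 2 decimal places:

2.78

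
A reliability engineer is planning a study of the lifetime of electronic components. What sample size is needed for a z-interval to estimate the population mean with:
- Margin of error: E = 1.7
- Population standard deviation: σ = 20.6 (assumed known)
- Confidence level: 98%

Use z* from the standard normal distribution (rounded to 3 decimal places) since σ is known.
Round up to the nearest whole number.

Using z* since population σ is known (z-interval formula).

For 98% confidence, z* = 2.326 (from standard normal table)

Sample size formula for z-interval: n = (z*σ/E)²

n = (2.326 × 20.6 / 1.7)²
  = (28.185647)²
  = 794.4307

Round up to the nearest whole number: n = 795

795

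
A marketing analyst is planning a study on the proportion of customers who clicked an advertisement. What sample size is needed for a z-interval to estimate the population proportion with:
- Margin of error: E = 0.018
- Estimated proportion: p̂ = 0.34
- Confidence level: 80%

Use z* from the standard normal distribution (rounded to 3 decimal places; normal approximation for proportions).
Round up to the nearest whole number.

Using z* for proportion z-interval (normal approximation).

For 80% confidence, z* = 1.282 (from standard normal table)

Sample size formula for proportion z-interval: n = z*²p̂(1-p̂)/E²

n = 1.282² × 0.34 × 0.66 / 0.018²
  = 1.643524 × 0.2244 / 0.000324
  = 1138.2925

Round up to the nearest whole number: n = 1139

1139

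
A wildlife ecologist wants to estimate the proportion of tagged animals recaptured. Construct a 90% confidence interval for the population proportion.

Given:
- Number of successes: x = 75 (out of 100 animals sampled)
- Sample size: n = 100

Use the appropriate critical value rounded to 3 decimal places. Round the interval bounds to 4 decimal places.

Sample proportion: p̂ = 75/100 = 0.750000

Check conditions for normal approximation:
  np̂ = 75 ≥ 10 ✓
  n(1-p̂) = 25 ≥ 10 ✓

The sample is large enough, so use a z-interval (normal approximation) for the proportion.

For 90% confidence, z* = 1.645 (from standard normal table)

Standard error: SE = √(p̂(1-p̂)/n) = √(0.750000×0.250000/100) = 0.04330127

Margin of error: E = z* × SE = 1.645 × 0.04330127 = 0.071231

Z-interval: p̂ ± E = 0.750000 ± 0.071231 = (0.678769, 0.821231)

Rounded to 4 decimal places:

(0.6788, 0.8212)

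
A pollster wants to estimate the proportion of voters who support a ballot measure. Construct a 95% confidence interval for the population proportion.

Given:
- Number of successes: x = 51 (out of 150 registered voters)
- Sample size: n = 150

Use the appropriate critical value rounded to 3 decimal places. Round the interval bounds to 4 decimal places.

Sample proportion: p̂ = 51/150 = 0.340000

Check conditions for normal approximation:
  np̂ = 51 ≥ 10 ✓
  n(1-p̂) = 99 ≥ 10 ✓

The sample is large enough, so use a z-interval (normal approximation) for the proportion.

For 95% confidence, z* = 1.96 (from standard normal table)

Standard error: SE = √(p̂(1-p̂)/n) = √(0.340000×0.660000/150) = 0.03867816

Margin of error: E = z* × SE = 1.96 × 0.03867816 = 0.075809

Z-interval: p̂ ± E = 0.340000 ± 0.075809 = (0.264191, 0.415809)

Rounded to 4 decimal places:

(0.2642, 0.4158)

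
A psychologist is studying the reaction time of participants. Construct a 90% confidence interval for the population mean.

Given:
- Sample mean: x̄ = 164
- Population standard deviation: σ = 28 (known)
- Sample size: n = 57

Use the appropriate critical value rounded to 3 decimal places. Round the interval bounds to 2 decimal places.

The population standard deviation σ is known, so use a z-interval (standard normal critical value).

For 90% confidence, z* = 1.645 (from standard normal table)

Standard error: SE = σ/√n = 28/√57 = 3.708691

Margin of error: E = z* × SE = 1.645 × 3.708691 = 6.1008

Z-interval: x̄ ± E = 164 ± 6.1008 = (157.8992, 170.1008)

Rounded to 2 decimal places:

(157.90, 170.10)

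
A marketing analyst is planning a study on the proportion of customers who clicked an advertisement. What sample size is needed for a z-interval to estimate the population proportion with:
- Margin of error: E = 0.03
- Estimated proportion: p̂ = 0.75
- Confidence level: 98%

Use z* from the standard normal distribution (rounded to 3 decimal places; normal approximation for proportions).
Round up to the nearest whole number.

Using z* for proportion z-interval (normal approximation).

For 98% confidence, z* = 2.326 (from standard normal table)

Sample size formula for proportion z-interval: n = z*²p̂(1-p̂)/E²

n = 2.326² × 0.75 × 0.25 / 0.03²
  = 5.410276 × 0.1875 / 0.0009
  = 1127.1408

Round up to the nearest whole number: n = 1128

1128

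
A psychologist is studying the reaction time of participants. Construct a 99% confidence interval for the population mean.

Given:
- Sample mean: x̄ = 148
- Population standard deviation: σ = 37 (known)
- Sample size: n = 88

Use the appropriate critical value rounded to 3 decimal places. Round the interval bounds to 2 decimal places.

The population standard deviation σ is known, so use a z-interval (standard normal critical value).

For 99% confidence, z* = 2.576 (from standard normal table)

Standard error: SE = σ/√n = 37/√88 = 3.944213

Margin of error: E = z* × SE = 2.576 × 3.944213 = 10.1603

Z-interval: x̄ ± E = 148 ± 10.1603 = (137.8397, 158.1603)

Rounded to 2 decimal places:

(137.84, 158.16)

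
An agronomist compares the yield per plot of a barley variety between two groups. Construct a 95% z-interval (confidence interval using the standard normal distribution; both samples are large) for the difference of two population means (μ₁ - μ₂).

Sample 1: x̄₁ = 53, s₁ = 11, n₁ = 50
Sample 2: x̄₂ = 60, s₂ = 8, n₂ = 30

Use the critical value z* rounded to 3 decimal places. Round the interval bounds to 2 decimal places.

Both samples are large (n₁ = 50 ≥ 30, n₂ = 30 ≥ 30), so a z-interval for the difference of means applies.

Point estimate: x̄₁ - x̄₂ = 53 - 60 = -7

Standard error: SE = √(s₁²/n₁ + s₂²/n₂)
= √(11²/50 + 8²/30)
= √(2.420000 + 2.133333)
= 2.133854

For 95% confidence, z* = 1.96 (from standard normal table)
Margin of error: E = z* × SE = 1.96 × 2.133854 = 4.1824

Z-interval: (x̄₁ - x̄₂) ± E = -7 ± 4.1824 = (-11.1824, -2.8176)

Rounded to 2 decimal places:

(-11.18, -2.82)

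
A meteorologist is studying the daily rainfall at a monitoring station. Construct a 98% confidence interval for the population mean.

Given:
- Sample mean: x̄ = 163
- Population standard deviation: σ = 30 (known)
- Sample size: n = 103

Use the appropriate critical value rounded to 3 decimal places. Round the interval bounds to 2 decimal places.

The population standard deviation σ is known, so use a z-interval (standard normal critical value).

For 98% confidence, z* = 2.326 (from standard normal table)

Standard error: SE = σ/√n = 30/√103 = 2.955988

Margin of error: E = z* × SE = 2.326 × 2.955988 = 6.8756

Z-interval: x̄ ± E = 163 ± 6.8756 = (156.1244, 169.8756)

Rounded to 2 decimal places:

(156.12, 169.88)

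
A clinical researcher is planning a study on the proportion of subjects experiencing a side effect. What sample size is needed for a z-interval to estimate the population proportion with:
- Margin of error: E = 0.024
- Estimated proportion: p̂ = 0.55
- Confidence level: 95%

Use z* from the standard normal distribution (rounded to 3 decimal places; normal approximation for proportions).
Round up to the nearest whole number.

Using z* for proportion z-interval (normal approximation).

For 95% confidence, z* = 1.96 (from standard normal table)

Sample size formula for proportion z-interval: n = z*²p̂(1-p̂)/E²

n = 1.96² × 0.55 × 0.45 / 0.024²
  = 3.8416 × 0.2475 / 0.000576
  = 1650.6875

Round up to the nearest whole number: n = 1651

1651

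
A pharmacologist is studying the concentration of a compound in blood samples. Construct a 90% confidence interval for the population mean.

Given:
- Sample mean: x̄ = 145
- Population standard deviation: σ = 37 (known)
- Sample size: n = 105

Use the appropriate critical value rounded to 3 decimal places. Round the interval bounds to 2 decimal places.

The population standard deviation σ is known, so use a z-interval (standard normal critical value).

For 90% confidence, z* = 1.645 (from standard normal table)

Standard error: SE = σ/√n = 37/√105 = 3.610830

Margin of error: E = z* × SE = 1.645 × 3.610830 = 5.9398

Z-interval: x̄ ± E = 145 ± 5.9398 = (139.0602, 150.9398)

Rounded to 2 decimal places:

(139.06, 150.94)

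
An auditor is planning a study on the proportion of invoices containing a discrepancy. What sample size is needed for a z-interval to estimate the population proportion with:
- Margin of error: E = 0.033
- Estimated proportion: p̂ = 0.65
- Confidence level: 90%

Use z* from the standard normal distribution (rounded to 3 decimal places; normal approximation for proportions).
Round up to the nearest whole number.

Using z* for proportion z-interval (normal approximation).

For 90% confidence, z* = 1.645 (from standard normal table)

Sample size formula for proportion z-interval: n = z*²p̂(1-p̂)/E²

n = 1.645² × 0.65 × 0.35 / 0.033²
  = 2.706025 × 0.2275 / 0.001089
  = 565.3083

Round up to the nearest whole number: n = 566

566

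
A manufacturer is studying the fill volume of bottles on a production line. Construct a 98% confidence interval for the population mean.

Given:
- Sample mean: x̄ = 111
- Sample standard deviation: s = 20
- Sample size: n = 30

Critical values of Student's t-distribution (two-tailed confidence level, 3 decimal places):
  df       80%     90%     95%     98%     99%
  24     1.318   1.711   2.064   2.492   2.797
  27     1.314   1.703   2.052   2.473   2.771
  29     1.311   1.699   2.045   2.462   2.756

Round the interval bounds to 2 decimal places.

The population standard deviation σ is unknown (only the sample standard deviation s is given), so use a t-interval with df = n - 1 = 30 - 1 = 29.

For 98% confidence with df = 29, t* = 2.462 (from t-table)

Standard error: SE = s/√n = 20/√30 = 3.651484

Margin of error: E = t* × SE = 2.462 × 3.651484 = 8.9900

T-interval: x̄ ± E = 111 ± 8.9900 = (102.0100, 119.9900)

Rounded to 2 decimal places:

(102.01, 119.99)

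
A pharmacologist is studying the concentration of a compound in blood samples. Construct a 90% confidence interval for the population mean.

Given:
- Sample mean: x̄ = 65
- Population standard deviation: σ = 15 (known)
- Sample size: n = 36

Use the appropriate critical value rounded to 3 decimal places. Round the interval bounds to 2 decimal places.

The population standard deviation σ is known, so use a z-interval (standard normal critical value).

For 90% confidence, z* = 1.645 (from standard normal table)

Standard error: SE = σ/√n = 15/√36 = 2.500000

Margin of error: E = z* × SE = 1.645 × 2.500000 = 4.1125

Z-interval: x̄ ± E = 65 ± 4.1125 = (60.8875, 69.1125)

Rounded to 2 decimal places:

(60.89, 69.11)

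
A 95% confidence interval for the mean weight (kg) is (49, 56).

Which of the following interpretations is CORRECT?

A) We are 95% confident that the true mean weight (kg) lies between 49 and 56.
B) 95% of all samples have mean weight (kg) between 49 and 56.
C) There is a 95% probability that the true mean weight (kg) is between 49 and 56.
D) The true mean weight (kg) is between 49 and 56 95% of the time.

A confidence interval represents our confidence in the procedure, not a probability statement about the parameter.

Key concept: If we repeated this sampling process many times and computed a 95% CI each time, about 95% of those intervals would contain the true population parameter.

For this specific interval (49, 56):
- Midpoint (point estimate): 52.5
- Margin of error: 3.5

The correct interpretation is the one stating confidence that the true parameter lies in the interval — option A.

A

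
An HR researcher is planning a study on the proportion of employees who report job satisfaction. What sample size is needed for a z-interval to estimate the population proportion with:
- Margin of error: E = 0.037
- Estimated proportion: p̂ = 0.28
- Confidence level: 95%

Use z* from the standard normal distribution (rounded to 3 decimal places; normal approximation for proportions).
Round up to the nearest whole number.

Using z* for proportion z-interval (normal approximation).

For 95% confidence, z* = 1.96 (from standard normal table)

Sample size formula for proportion z-interval: n = z*²p̂(1-p̂)/E²

n = 1.96² × 0.28 × 0.72 / 0.037²
  = 3.8416 × 0.2016 / 0.001369
  = 565.7170

Round up to the nearest whole number: n = 566

566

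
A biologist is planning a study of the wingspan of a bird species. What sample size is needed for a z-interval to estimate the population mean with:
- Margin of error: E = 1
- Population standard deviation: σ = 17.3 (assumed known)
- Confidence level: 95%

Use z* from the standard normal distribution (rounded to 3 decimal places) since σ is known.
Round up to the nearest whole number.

Using z* since population σ is known (z-interval formula).

For 95% confidence, z* = 1.96 (from standard normal table)

Sample size formula for z-interval: n = (z*σ/E)²

n = (1.96 × 17.3 / 1)²
  = (33.908000)²
  = 1149.7525

Round up to the nearest whole number: n = 1150

1150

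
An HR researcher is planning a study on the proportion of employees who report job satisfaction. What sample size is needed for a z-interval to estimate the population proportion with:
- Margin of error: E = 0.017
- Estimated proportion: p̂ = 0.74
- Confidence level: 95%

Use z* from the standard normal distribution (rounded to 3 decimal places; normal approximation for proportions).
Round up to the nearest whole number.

Using z* for proportion z-interval (normal approximation).

For 95% confidence, z* = 1.96 (from standard normal table)

Sample size formula for proportion z-interval: n = z*²p̂(1-p̂)/E²

n = 1.96² × 0.74 × 0.26 / 0.017²
  = 3.8416 × 0.1924 / 0.000289
  = 2557.5219

Round up to the nearest whole number: n = 2558

2558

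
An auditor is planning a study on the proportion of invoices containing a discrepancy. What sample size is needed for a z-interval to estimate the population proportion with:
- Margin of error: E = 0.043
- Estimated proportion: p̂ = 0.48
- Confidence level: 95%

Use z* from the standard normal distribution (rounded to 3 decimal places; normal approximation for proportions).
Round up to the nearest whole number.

Using z* for proportion z-interval (normal approximation).

For 95% confidence, z* = 1.96 (from standard normal table)

Sample size formula for proportion z-interval: n = z*²p̂(1-p̂)/E²

n = 1.96² × 0.48 × 0.52 / 0.043²
  = 3.8416 × 0.2496 / 0.001849
  = 518.5848

Round up to the nearest whole number: n = 519

519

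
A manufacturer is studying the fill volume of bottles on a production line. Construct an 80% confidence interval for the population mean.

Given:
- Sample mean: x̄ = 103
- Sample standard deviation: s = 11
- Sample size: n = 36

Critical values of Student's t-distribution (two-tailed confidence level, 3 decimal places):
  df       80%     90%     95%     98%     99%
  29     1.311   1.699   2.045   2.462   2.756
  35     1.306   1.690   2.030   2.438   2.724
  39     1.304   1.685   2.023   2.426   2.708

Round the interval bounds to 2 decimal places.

The population standard deviation σ is unknown (only the sample standard deviation s is given), so use a t-interval with df = n - 1 = 36 - 1 = 35.

For 80% confidence with df = 35, t* = 1.306 (from t-table)

Standard error: SE = s/√n = 11/√36 = 1.833333

Margin of error: E = t* × SE = 1.306 × 1.833333 = 2.3943

T-interval: x̄ ± E = 103 ± 2.3943 = (100.6057, 105.3943)

Rounded to 2 decimal places:

(100.61, 105.39)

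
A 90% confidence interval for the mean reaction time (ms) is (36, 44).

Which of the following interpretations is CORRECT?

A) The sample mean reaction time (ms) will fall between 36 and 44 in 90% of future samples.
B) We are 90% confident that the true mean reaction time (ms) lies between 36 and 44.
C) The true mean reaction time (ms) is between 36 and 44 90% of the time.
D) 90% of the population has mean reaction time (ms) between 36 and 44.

A confidence interval represents our confidence in the procedure, not a probability statement about the parameter.

Key concept: If we repeated this sampling process many times and computed a 90% CI each time, about 90% of those intervals would contain the true population parameter.

For this specific interval (36, 44):
- Midpoint (point estimate): 40
- Margin of error: 4

The correct interpretation is the one stating confidence that the true parameter lies in the interval — option B.

B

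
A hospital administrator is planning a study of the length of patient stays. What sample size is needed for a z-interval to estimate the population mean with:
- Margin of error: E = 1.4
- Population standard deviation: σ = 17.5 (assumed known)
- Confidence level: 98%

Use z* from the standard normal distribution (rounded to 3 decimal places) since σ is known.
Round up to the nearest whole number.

Using z* since population σ is known (z-interval formula).

For 98% confidence, z* = 2.326 (from standard normal table)

Sample size formula for z-interval: n = (z*σ/E)²

n = (2.326 × 17.5 / 1.4)²
  = (29.075000)²
  = 845.3556

Round up to the nearest whole number: n = 846

846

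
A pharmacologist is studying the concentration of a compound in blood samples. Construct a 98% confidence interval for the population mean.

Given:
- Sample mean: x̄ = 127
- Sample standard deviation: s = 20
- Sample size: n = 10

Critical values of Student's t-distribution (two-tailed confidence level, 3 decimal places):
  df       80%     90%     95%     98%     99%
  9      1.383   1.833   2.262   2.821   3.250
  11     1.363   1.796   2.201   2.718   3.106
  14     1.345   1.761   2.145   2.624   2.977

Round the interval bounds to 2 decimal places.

The population standard deviation σ is unknown (only the sample standard deviation s is given), so use a t-interval with df = n - 1 = 10 - 1 = 9.

For 98% confidence with df = 9, t* = 2.821 (from t-table)

Standard error: SE = s/√n = 20/√10 = 6.324555

Margin of error: E = t* × SE = 2.821 × 6.324555 = 17.8416

T-interval: x̄ ± E = 127 ± 17.8416 = (109.1584, 144.8416)

Rounded to 2 decimal places:

(109.16, 144.84)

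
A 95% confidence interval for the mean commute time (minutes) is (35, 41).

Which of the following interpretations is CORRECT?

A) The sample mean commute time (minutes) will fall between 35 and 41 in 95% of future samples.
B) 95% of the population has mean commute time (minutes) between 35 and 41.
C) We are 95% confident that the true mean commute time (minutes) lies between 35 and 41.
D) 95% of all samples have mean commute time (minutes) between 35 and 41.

A confidence interval represents our confidence in the procedure, not a probability statement about the parameter.

Key concept: If we repeated this sampling process many times and computed a 95% CI each time, about 95% of those intervals would contain the true population parameter.

For this specific interval (35, 41):
- Midpoint (point estimate): 38
- Margin of error: 3

The correct interpretation is the one stating confidence that the true parameter lies in the interval — option C.

C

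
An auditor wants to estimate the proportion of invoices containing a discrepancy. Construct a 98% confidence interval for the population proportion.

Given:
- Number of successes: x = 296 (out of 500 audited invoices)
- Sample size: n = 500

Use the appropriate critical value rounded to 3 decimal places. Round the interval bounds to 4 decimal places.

Sample proportion: p̂ = 296/500 = 0.592000

Check conditions for normal approximation:
  np̂ = 296 ≥ 10 ✓
  n(1-p̂) = 204 ≥ 10 ✓

The sample is large enough, so use a z-interval (normal approximation) for the proportion.

For 98% confidence, z* = 2.326 (from standard normal table)

Standard error: SE = √(p̂(1-p̂)/n) = √(0.592000×0.408000/500) = 0.02197890

Margin of error: E = z* × SE = 2.326 × 0.02197890 = 0.051123

Z-interval: p̂ ± E = 0.592000 ± 0.051123 = (0.540877, 0.643123)

Rounded to 4 decimal places:

(0.5409, 0.6431)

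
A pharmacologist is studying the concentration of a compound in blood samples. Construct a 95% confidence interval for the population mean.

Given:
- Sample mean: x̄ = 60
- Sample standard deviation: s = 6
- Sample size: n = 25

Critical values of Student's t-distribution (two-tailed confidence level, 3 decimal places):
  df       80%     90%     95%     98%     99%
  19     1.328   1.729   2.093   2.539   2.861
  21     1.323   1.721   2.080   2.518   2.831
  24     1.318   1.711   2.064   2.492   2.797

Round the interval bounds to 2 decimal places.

The population standard deviation σ is unknown (only the sample standard deviation s is given), so use a t-interval with df = n - 1 = 25 - 1 = 24.

For 95% confidence with df = 24, t* = 2.064 (from t-table)

Standard error: SE = s/√n = 6/√25 = 1.200000

Margin of error: E = t* × SE = 2.064 × 1.200000 = 2.4768

T-interval: x̄ ± E = 60 ± 2.4768 = (57.5232, 62.4768)

Rounded to 2 decimal places:

(57.52, 62.48)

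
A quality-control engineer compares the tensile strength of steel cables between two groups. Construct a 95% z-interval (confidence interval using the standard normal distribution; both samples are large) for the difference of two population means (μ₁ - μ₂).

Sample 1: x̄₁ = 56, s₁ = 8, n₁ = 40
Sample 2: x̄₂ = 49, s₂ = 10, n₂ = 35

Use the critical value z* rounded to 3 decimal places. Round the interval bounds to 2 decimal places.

Both samples are large (n₁ = 40 ≥ 30, n₂ = 35 ≥ 30), so a z-interval for the difference of means applies.

Point estimate: x̄₁ - x̄₂ = 56 - 49 = 7

Standard error: SE = √(s₁²/n₁ + s₂²/n₂)
= √(8²/40 + 10²/35)
= √(1.600000 + 2.857143)
= 2.111195

For 95% confidence, z* = 1.96 (from standard normal table)
Margin of error: E = z* × SE = 1.96 × 2.111195 = 4.1379

Z-interval: (x̄₁ - x̄₂) ± E = 7 ± 4.1379 = (2.8621, 11.1379)

Rounded to 2 decimal places:

(2.86, 11.14)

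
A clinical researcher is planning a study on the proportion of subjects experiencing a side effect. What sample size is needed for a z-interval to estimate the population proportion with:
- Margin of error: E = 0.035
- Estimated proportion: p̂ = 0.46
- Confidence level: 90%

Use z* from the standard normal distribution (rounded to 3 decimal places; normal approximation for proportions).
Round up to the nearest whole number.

Using z* for proportion z-interval (normal approximation).

For 90% confidence, z* = 1.645 (from standard normal table)

Sample size formula for proportion z-interval: n = z*²p̂(1-p̂)/E²

n = 1.645² × 0.46 × 0.54 / 0.035²
  = 2.706025 × 0.2484 / 0.001225
  = 548.7156

Round up to the nearest whole number: n = 549

549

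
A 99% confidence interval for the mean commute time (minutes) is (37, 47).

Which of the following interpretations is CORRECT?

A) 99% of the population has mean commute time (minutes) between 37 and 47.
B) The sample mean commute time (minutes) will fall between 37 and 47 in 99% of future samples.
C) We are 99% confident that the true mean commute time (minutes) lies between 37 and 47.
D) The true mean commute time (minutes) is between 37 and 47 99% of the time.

A confidence interval represents our confidence in the procedure, not a probability statement about the parameter.

Key concept: If we repeated this sampling process many times and computed a 99% CI each time, about 99% of those intervals would contain the true population parameter.

For this specific interval (37, 47):
- Midpoint (point estimate): 42
- Margin of error: 5

The correct interpretation is the one stating confidence that the true parameter lies in the interval — option C.

C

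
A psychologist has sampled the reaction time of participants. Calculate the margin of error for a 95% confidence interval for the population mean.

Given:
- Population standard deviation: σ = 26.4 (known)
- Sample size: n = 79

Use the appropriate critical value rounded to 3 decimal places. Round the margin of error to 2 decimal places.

The population standard deviation σ is known, so use the z-interval margin of error formula.

For 95% confidence, z* = 1.96 (from standard normal table)

Margin of error formula for z-interval: E = z* × σ/√n

E = 1.96 × 26.4/√79
  = 1.96 × 2.970232
  = 5.8217

Rounded to 2 decimal places:

5.82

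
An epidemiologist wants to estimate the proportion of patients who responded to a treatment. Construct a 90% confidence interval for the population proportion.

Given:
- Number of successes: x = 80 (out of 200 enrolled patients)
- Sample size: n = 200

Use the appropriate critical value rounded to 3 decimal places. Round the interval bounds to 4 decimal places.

Sample proportion: p̂ = 80/200 = 0.400000

Check conditions for normal approximation:
  np̂ = 80 ≥ 10 ✓
  n(1-p̂) = 120 ≥ 10 ✓

The sample is large enough, so use a z-interval (normal approximation) for the proportion.

For 90% confidence, z* = 1.645 (from standard normal table)

Standard error: SE = √(p̂(1-p̂)/n) = √(0.400000×0.600000/200) = 0.03464102

Margin of error: E = z* × SE = 1.645 × 0.03464102 = 0.056984

Z-interval: p̂ ± E = 0.400000 ± 0.056984 = (0.343016, 0.456984)

Rounded to 4 decimal places:

(0.3430, 0.4570)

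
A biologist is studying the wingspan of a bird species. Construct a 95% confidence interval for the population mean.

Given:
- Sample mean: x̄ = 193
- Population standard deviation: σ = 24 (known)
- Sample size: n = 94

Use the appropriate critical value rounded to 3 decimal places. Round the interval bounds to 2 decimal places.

The population standard deviation σ is known, so use a z-interval (standard normal critical value).

For 95% confidence, z* = 1.96 (from standard normal table)

Standard error: SE = σ/√n = 24/√94 = 2.475411

Margin of error: E = z* × SE = 1.96 × 2.475411 = 4.8518

Z-interval: x̄ ± E = 193 ± 4.8518 = (188.1482, 197.8518)

Rounded to 2 decimal places:

(188.15, 197.85)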